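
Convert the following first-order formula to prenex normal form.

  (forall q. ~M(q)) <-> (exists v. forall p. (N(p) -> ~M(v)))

Eliminate → and ↔ using ¬ and ∨; A ↔ B as (¬A ∨ B) ∧ (¬B ∨ A).
  (~(forall q. ~M(q)) | (exists v. forall p. (~N(p) | ~M(v)))) & (~(exists v. forall p. (~N(p) | ~M(v))) | (forall q. ~M(q)))
Push ¬ through the quantifiers and connectives to reach negation normal form:
  ((exists q. M(q)) | (exists v. forall p. (~N(p) | ~M(v)))) & ((forall v. exists p. (N(p) & M(v))) | (forall q. ~M(q)))
Standardize variables apart so no two quantifiers bind the same name: v↦s, p↦w, q↦x.
  ((exists q. M(q)) | (exists v. forall p. (~N(p) | ~M(v)))) & ((forall s. exists w. (N(w) & M(s))) | (forall x. ~M(x)))
Pull the quantifiers to the front (each side's bound variable is not free in the other side):
  exists q. exists v. forall p. forall s. exists w. forall x. ((M(q) | ~N(p) | ~M(v)) & (N(w) & M(s) | ~M(x)))

exists q. exists v. forall p. forall s. exists w. forall x. ((M(q) | ~N(p) | ~M(v)) & (N(w) & M(s) | ~M(x)))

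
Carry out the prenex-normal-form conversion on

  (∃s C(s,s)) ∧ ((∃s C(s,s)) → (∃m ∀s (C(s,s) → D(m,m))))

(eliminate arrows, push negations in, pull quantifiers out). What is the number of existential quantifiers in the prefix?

Rewrite implications/biconditionals: A → B as ¬A ∨ B.
  (∃s C(s,s)) ∧ (¬(∃s C(s,s)) ∨ (∃m ∀s (¬C(s,s) ∨ D(m,m))))
Push ¬ through the quantifiers and connectives to reach negation normal form:
  (∃s C(s,s)) ∧ ((∀s ¬C(s,s)) ∨ (∃m ∀s (¬C(s,s) ∨ D(m,m))))
Standardize variables apart so no two quantifiers bind the same name: s↦a, s↦p.
  (∃s C(s,s)) ∧ ((∀a ¬C(a,a)) ∨ (∃m ∀p (¬C(p,p) ∨ D(m,m))))
Extract every quantifier outward, since the variables are now distinct and don't occur free across branches:
  ∃s ∀a ∃m ∀p (C(s,s) ∧ (¬C(a,a) ∨ ¬C(p,p) ∨ D(m,m)))
The prefix is ∃s ∀a ∃m ∀p: 2 universal, 2 existential.

2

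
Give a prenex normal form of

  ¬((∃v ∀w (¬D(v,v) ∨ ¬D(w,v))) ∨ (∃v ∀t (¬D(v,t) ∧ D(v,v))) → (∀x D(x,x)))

∃v ∀w ∃y ∀t ∃x ((¬D(v,v) ∨ ¬D(w,v) ∨ ¬D(y,t) ∧ D(y,y)) ∧ ¬D(x,x))

Rewrite implications/biconditionals: A → B as ¬A ∨ B.
  ¬(¬((∃v ∀w (¬D(v,v) ∨ ¬D(w,v))) ∨ (∃v ∀t (¬D(v,t) ∧ D(v,v)))) ∨ (∀x D(x,x)))
Move each ¬ inward, flipping quantifiers it crosses:
  ((∃v ∀w (¬D(v,v) ∨ ¬D(w,v))) ∨ (∃v ∀t (¬D(v,t) ∧ D(v,v)))) ∧ (∃x ¬D(x,x))
Standardize variables apart so no two quantifiers bind the same name: v↦y.
  ((∃v ∀w (¬D(v,v) ∨ ¬D(w,v))) ∨ (∃y ∀t (¬D(y,t) ∧ D(y,y)))) ∧ (∃x ¬D(x,x))
Extract every quantifier outward, since the variables are now distinct and don't occur free across branches:
  ∃v ∀w ∃y ∀t ∃x ((¬D(v,v) ∨ ¬D(w,v) ∨ ¬D(y,t) ∧ D(y,y)) ∧ ¬D(x,x))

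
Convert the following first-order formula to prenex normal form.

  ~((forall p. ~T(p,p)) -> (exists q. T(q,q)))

forall p. forall q. (~T(p,p) & ~T(q,q))

First replace A → B with ¬A ∨ B.
  ~(~(forall p. ~T(p,p)) | (exists q. T(q,q)))
Push ¬ through the quantifiers and connectives to reach negation normal form:
  (forall p. ~T(p,p)) & (forall q. ~T(q,q))
All bound variables are already distinct, so no renaming is needed.
Pull the quantifiers to the front (each side's bound variable is not free in the other side):
  forall p. forall q. (~T(p,p) & ~T(q,q))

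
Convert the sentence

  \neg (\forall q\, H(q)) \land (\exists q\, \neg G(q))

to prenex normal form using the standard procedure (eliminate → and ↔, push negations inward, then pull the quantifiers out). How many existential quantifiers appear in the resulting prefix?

Move each ¬ inward, flipping quantifiers it crosses:
  (\exists q\, \neg H(q)) \land (\exists q\, \neg G(q))
Standardize variables apart so no two quantifiers bind the same name: q↦s.
  (\exists q\, \neg H(q)) \land (\exists s\, \neg G(s))
Finally move all quantifiers to the prefix:
  \exists q\, \exists s\, (\neg H(q) \land \neg G(s))
The prefix is \exists q \exists s: 0 universal, 2 existential.

2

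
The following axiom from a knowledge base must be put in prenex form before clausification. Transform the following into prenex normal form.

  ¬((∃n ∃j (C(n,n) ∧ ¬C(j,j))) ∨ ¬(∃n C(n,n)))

∀n ∀j ∃y ((¬C(n,n) ∨ C(j,j)) ∧ C(y,y))

Drive negations inward (¬∀x A ≡ ∃x ¬A, ¬∃x A ≡ ∀x ¬A, De Morgan for ∧/∨):
  (∀n ∀j (¬C(n,n) ∨ C(j,j))) ∧ (∃n C(n,n))
Give each quantifier a distinct variable: n↦y.
  (∀n ∀j (¬C(n,n) ∨ C(j,j))) ∧ (∃y C(y,y))
Pull the quantifiers to the front (each side's bound variable is not free in the other side):
  ∀n ∀j ∃y ((¬C(n,n) ∨ C(j,j)) ∧ C(y,y))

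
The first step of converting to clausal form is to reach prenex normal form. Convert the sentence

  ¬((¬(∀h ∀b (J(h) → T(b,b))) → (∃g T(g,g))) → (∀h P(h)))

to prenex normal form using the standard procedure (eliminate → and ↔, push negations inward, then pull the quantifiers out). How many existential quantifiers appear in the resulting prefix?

First replace A → B with ¬A ∨ B.
  ¬(¬(¬¬(∀h ∀b (¬J(h) ∨ T(b,b))) ∨ (∃g T(g,g))) ∨ (∀h P(h)))
Push ¬ through the quantifiers and connectives to reach negation normal form:
  ((∀h ∀b (¬J(h) ∨ T(b,b))) ∨ (∃g T(g,g))) ∧ (∃h ¬P(h))
Rename bound variables to avoid capture: h↦u.
  ((∀h ∀b (¬J(h) ∨ T(b,b))) ∨ (∃g T(g,g))) ∧ (∃u ¬P(u))
Pull the quantifiers to the front (each side's bound variable is not free in the other side):
  ∀h ∀b ∃g ∃u ((¬J(h) ∨ T(b,b) ∨ T(g,g)) ∧ ¬P(u))
The prefix is ∀h ∀b ∃g ∃u: 2 universal, 2 existential.

2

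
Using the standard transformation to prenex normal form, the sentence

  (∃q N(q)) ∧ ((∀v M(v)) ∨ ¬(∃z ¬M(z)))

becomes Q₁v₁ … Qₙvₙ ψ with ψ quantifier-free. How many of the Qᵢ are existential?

Drive negations inward (¬∀x A ≡ ∃x ¬A, ¬∃x A ≡ ∀x ¬A, De Morgan for ∧/∨):
  (∃q N(q)) ∧ ((∀v M(v)) ∨ (∀z M(z)))
Pull the quantifiers to the front (each side's bound variable is not free in the other side):
  ∃q ∀v ∀z (N(q) ∧ (M(v) ∨ M(z)))
The prefix is ∃q ∀v ∀z: 2 universal, 1 existential.

1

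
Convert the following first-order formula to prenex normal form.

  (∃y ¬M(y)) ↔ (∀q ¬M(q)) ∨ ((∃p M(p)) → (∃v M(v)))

First replace A → B with ¬A ∨ B; A ↔ B as (¬A ∨ B) ∧ (¬B ∨ A).
  (¬(∃y ¬M(y)) ∨ (∀q ¬M(q)) ∨ ¬(∃p M(p)) ∨ (∃v M(v))) ∧ (¬((∀q ¬M(q)) ∨ ¬(∃p M(p)) ∨ (∃v M(v))) ∨ (∃y ¬M(y)))
Move each ¬ inward, flipping quantifiers it crosses:
  ((∀y M(y)) ∨ (∀q ¬M(q)) ∨ (∀p ¬M(p)) ∨ (∃v M(v))) ∧ ((∃q M(q)) ∧ (∃p M(p)) ∧ (∀v ¬M(v)) ∨ (∃y ¬M(y)))
Give each quantifier a distinct variable: q↦u1, p↦w1, v↦v1, y↦x.
  ((∀y M(y)) ∨ (∀q ¬M(q)) ∨ (∀p ¬M(p)) ∨ (∃v M(v))) ∧ ((∃u1 M(u1)) ∧ (∃w1 M(w1)) ∧ (∀v1 ¬M(v1)) ∨ (∃x ¬M(x)))
Finally move all quantifiers to the prefix:
  ∀y ∀q ∀p ∃v ∃u1 ∃w1 ∀v1 ∃x ((M(y) ∨ ¬M(q) ∨ ¬M(p) ∨ M(v)) ∧ (M(u1) ∧ M(w1) ∧ ¬M(v1) ∨ ¬M(x)))

∀y ∀q ∀p ∃v ∃u1 ∃w1 ∀v1 ∃x ((M(y) ∨ ¬M(q) ∨ ¬M(p) ∨ M(v)) ∧ (M(u1) ∧ M(w1) ∧ ¬M(v1) ∨ ¬M(x)))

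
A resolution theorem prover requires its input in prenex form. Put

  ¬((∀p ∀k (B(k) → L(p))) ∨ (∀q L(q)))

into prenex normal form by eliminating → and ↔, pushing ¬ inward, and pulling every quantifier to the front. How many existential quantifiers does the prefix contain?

3

First replace A → B with ¬A ∨ B.
  ¬((∀p ∀k (¬B(k) ∨ L(p))) ∨ (∀q L(q)))
Push ¬ through the quantifiers and connectives to reach negation normal form:
  (∃p ∃k (B(k) ∧ ¬L(p))) ∧ (∃q ¬L(q))
All bound variables are already distinct, so no renaming is needed.
Finally move all quantifiers to the prefix:
  ∃p ∃k ∃q (B(k) ∧ ¬L(p) ∧ ¬L(q))
The prefix is ∃p ∃k ∃q: 0 universal, 3 existential.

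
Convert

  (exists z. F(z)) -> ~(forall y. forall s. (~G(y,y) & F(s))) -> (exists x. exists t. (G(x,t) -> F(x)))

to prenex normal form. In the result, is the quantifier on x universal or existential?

existential

Rewrite implications/biconditionals: A → B as ¬A ∨ B.
  ~(exists z. F(z)) | ~~(forall y. forall s. (~G(y,y) & F(s))) | (exists x. exists t. (~G(x,t) | F(x)))
Drive negations inward (¬∀x A ≡ ∃x ¬A, ¬∃x A ≡ ∀x ¬A, De Morgan for ∧/∨):
  (forall z. ~F(z)) | (forall y. forall s. (~G(y,y) & F(s))) | (exists x. exists t. (~G(x,t) | F(x)))
All bound variables are already distinct, so no renaming is needed.
Pull the quantifiers to the front (each side's bound variable is not free in the other side):
  forall z. forall y. forall s. exists x. exists t. (~F(z) | ~G(y,y) & F(s) | ~G(x,t) | F(x))
The quantifier exists x sits under an even number of negations (counting the antecedent side of each →), so it remains existential.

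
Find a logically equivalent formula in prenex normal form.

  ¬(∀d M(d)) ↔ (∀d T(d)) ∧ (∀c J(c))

∀d ∀x ∀c ∃u ∃x1 ∃b ((M(d) ∨ T(x) ∧ J(c)) ∧ (¬T(u) ∨ ¬J(x1) ∨ ¬M(b)))

Rewrite implications/biconditionals: A → B as ¬A ∨ B; A ↔ B as (¬A ∨ B) ∧ (¬B ∨ A).
  (¬¬(∀d M(d)) ∨ (∀d T(d)) ∧ (∀c J(c))) ∧ (¬((∀d T(d)) ∧ (∀c J(c))) ∨ ¬(∀d M(d)))
Push ¬ through the quantifiers and connectives to reach negation normal form:
  ((∀d M(d)) ∨ (∀d T(d)) ∧ (∀c J(c))) ∧ ((∃d ¬T(d)) ∨ (∃c ¬J(c)) ∨ (∃d ¬M(d)))
Give each quantifier a distinct variable: d↦x, d↦u, c↦x1, d↦b.
  ((∀d M(d)) ∨ (∀x T(x)) ∧ (∀c J(c))) ∧ ((∃u ¬T(u)) ∨ (∃x1 ¬J(x1)) ∨ (∃b ¬M(b)))
Extract every quantifier outward, since the variables are now distinct and don't occur free across branches:
  ∀d ∀x ∀c ∃u ∃x1 ∃b ((M(d) ∨ T(x) ∧ J(c)) ∧ (¬T(u) ∨ ¬J(x1) ∨ ¬M(b)))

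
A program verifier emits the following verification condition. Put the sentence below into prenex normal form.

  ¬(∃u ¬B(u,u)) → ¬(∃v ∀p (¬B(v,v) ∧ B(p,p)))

∃u ∀v ∃p (¬B(u,u) ∨ B(v,v) ∨ ¬B(p,p))

First replace A → B with ¬A ∨ B.
  ¬¬(∃u ¬B(u,u)) ∨ ¬(∃v ∀p (¬B(v,v) ∧ B(p,p)))
Push ¬ through the quantifiers and connectives to reach negation normal form:
  (∃u ¬B(u,u)) ∨ (∀v ∃p (B(v,v) ∨ ¬B(p,p)))
All bound variables are already distinct, so no renaming is needed.
Extract every quantifier outward, since the variables are now distinct and don't occur free across branches:
  ∃u ∀v ∃p (¬B(u,u) ∨ B(v,v) ∨ ¬B(p,p))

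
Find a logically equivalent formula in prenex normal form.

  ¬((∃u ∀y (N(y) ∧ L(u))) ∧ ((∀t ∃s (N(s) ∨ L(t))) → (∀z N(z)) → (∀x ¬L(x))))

∀u ∃y ∀t ∃s ∀z ∃x (¬N(y) ∨ ¬L(u) ∨ (N(s) ∨ L(t)) ∧ N(z) ∧ L(x))

Rewrite implications/biconditionals: A → B as ¬A ∨ B.
  ¬((∃u ∀y (N(y) ∧ L(u))) ∧ (¬(∀t ∃s (N(s) ∨ L(t))) ∨ ¬(∀z N(z)) ∨ (∀x ¬L(x))))
Drive negations inward (¬∀x A ≡ ∃x ¬A, ¬∃x A ≡ ∀x ¬A, De Morgan for ∧/∨):
  (∀u ∃y (¬N(y) ∨ ¬L(u))) ∨ (∀t ∃s (N(s) ∨ L(t))) ∧ (∀z N(z)) ∧ (∃x L(x))
All bound variables are already distinct, so no renaming is needed.
Finally move all quantifiers to the prefix:
  ∀u ∃y ∀t ∃s ∀z ∃x (¬N(y) ∨ ¬L(u) ∨ (N(s) ∨ L(t)) ∧ N(z) ∧ L(x))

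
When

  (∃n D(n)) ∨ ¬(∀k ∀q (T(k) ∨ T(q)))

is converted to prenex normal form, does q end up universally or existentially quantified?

existential

Push ¬ through the quantifiers and connectives to reach negation normal form:
  (∃n D(n)) ∨ (∃k ∃q (¬T(k) ∧ ¬T(q)))
Extract every quantifier outward, since the variables are now distinct and don't occur free across branches:
  ∃n ∃k ∃q (D(n) ∨ ¬T(k) ∧ ¬T(q))
The quantifier ∀q sits under an odd number of negations, so it flips to ∃q.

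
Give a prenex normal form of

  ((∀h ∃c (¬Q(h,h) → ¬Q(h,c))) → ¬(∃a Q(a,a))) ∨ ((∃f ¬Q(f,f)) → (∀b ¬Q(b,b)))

∃h ∀c ∀a ∀f ∀b (¬Q(h,h) ∧ Q(h,c) ∨ ¬Q(a,a) ∨ Q(f,f) ∨ ¬Q(b,b))

Eliminate → and ↔ using ¬ and ∨.
  ¬(∀h ∃c (¬¬Q(h,h) ∨ ¬Q(h,c))) ∨ ¬(∃a Q(a,a)) ∨ ¬(∃f ¬Q(f,f)) ∨ (∀b ¬Q(b,b))
Move each ¬ inward, flipping quantifiers it crosses:
  (∃h ∀c (¬Q(h,h) ∧ Q(h,c))) ∨ (∀a ¬Q(a,a)) ∨ (∀f Q(f,f)) ∨ (∀b ¬Q(b,b))
All bound variables are already distinct, so no renaming is needed.
Extract every quantifier outward, since the variables are now distinct and don't occur free across branches:
  ∃h ∀c ∀a ∀f ∀b (¬Q(h,h) ∧ Q(h,c) ∨ ¬Q(a,a) ∨ Q(f,f) ∨ ¬Q(b,b))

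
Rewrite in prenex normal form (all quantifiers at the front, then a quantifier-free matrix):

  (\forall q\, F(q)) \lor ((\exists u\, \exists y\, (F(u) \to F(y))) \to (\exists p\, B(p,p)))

Rewrite implications/biconditionals: A → B as ¬A ∨ B.
  (\forall q\, F(q)) \lor \neg (\exists u\, \exists y\, (\neg F(u) \lor F(y))) \lor (\exists p\, B(p,p))
Drive negations inward (¬∀x A ≡ ∃x ¬A, ¬∃x A ≡ ∀x ¬A, De Morgan for ∧/∨):
  (\forall q\, F(q)) \lor (\forall u\, \forall y\, (F(u) \land \neg F(y))) \lor (\exists p\, B(p,p))
All bound variables are already distinct, so no renaming is needed.
Extract every quantifier outward, since the variables are now distinct and don't occur free across branches:
  \forall q\, \forall u\, \forall y\, \exists p\, (F(q) \lor F(u) \land \neg F(y) \lor B(p,p))

\forall q\, \forall u\, \forall y\, \exists p\, (F(q) \lor F(u) \land \neg F(y) \lor B(p,p))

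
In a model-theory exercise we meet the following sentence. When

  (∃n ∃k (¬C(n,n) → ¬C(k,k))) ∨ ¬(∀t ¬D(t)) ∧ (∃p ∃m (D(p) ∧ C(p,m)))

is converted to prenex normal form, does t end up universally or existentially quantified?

existential

Rewrite implications/biconditionals: A → B as ¬A ∨ B.
  (∃n ∃k (¬¬C(n,n) ∨ ¬C(k,k))) ∨ ¬(∀t ¬D(t)) ∧ (∃p ∃m (D(p) ∧ C(p,m)))
Drive negations inward (¬∀x A ≡ ∃x ¬A, ¬∃x A ≡ ∀x ¬A, De Morgan for ∧/∨):
  (∃n ∃k (C(n,n) ∨ ¬C(k,k))) ∨ (∃t D(t)) ∧ (∃p ∃m (D(p) ∧ C(p,m)))
Pull the quantifiers to the front (each side's bound variable is not free in the other side):
  ∃n ∃k ∃t ∃p ∃m (C(n,n) ∨ ¬C(k,k) ∨ D(t) ∧ D(p) ∧ C(p,m))
The quantifier ∀t sits under an odd number of negations (counting the antecedent side of each →), so it flips to ∃t.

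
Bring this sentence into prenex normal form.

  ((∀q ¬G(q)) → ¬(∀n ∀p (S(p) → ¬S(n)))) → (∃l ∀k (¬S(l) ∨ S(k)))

∀q ∀n ∀p ∃l ∀k (¬G(q) ∧ (¬S(p) ∨ ¬S(n)) ∨ ¬S(l) ∨ S(k))

Eliminate → and ↔ using ¬ and ∨.
  ¬(¬(∀q ¬G(q)) ∨ ¬(∀n ∀p (¬S(p) ∨ ¬S(n)))) ∨ (∃l ∀k (¬S(l) ∨ S(k)))
Move each ¬ inward, flipping quantifiers it crosses:
  (∀q ¬G(q)) ∧ (∀n ∀p (¬S(p) ∨ ¬S(n))) ∨ (∃l ∀k (¬S(l) ∨ S(k)))
Extract every quantifier outward, since the variables are now distinct and don't occur free across branches:
  ∀q ∀n ∀p ∃l ∀k (¬G(q) ∧ (¬S(p) ∨ ¬S(n)) ∨ ¬S(l) ∨ S(k))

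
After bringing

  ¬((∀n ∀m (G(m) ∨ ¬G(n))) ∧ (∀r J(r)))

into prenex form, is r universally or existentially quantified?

Move each ¬ inward, flipping quantifiers it crosses:
  (∃n ∃m (¬G(m) ∧ G(n))) ∨ (∃r ¬J(r))
Extract every quantifier outward, since the variables are now distinct and don't occur free across branches:
  ∃n ∃m ∃r (¬G(m) ∧ G(n) ∨ ¬J(r))
The quantifier ∀r sits under an odd number of negations, so it flips to ∃r.

existential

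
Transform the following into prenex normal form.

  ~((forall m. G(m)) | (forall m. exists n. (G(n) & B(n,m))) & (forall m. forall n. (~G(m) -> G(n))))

exists m. exists a. forall n. exists y. exists s. (~G(m) & (~G(n) | ~B(n,a) | ~G(y) & ~G(s)))

Eliminate → and ↔ using ¬ and ∨.
  ~((forall m. G(m)) | (forall m. exists n. (G(n) & B(n,m))) & (forall m. forall n. (~~G(m) | G(n))))
Drive negations inward (¬∀x A ≡ ∃x ¬A, ¬∃x A ≡ ∀x ¬A, De Morgan for ∧/∨):
  (exists m. ~G(m)) & ((exists m. forall n. (~G(n) | ~B(n,m))) | (exists m. exists n. (~G(m) & ~G(n))))
Standardize variables apart so no two quantifiers bind the same name: m↦a, m↦y, n↦s.
  (exists m. ~G(m)) & ((exists a. forall n. (~G(n) | ~B(n,a))) | (exists y. exists s. (~G(y) & ~G(s))))
Extract every quantifier outward, since the variables are now distinct and don't occur free across branches:
  exists m. exists a. forall n. exists y. exists s. (~G(m) & (~G(n) | ~B(n,a) | ~G(y) & ~G(s)))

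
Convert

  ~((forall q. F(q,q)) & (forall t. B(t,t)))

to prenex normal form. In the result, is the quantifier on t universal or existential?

existential

Push ¬ through the quantifiers and connectives to reach negation normal form:
  (exists q. ~F(q,q)) | (exists t. ~B(t,t))
All bound variables are already distinct, so no renaming is needed.
Finally move all quantifiers to the prefix:
  exists q. exists t. (~F(q,q) | ~B(t,t))
The quantifier forall t sits under an odd number of negations, so it flips to exists t.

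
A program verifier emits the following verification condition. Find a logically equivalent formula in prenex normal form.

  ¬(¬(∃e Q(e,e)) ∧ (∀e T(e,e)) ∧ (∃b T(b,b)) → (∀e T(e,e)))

∀e ∀x ∃b ∃v (¬Q(e,e) ∧ T(x,x) ∧ T(b,b) ∧ ¬T(v,v))

First replace A → B with ¬A ∨ B.
  ¬(¬(¬(∃e Q(e,e)) ∧ (∀e T(e,e)) ∧ (∃b T(b,b))) ∨ (∀e T(e,e)))
Drive negations inward (¬∀x A ≡ ∃x ¬A, ¬∃x A ≡ ∀x ¬A, De Morgan for ∧/∨):
  (∀e ¬Q(e,e)) ∧ (∀e T(e,e)) ∧ (∃b T(b,b)) ∧ (∃e ¬T(e,e))
Give each quantifier a distinct variable: e↦x, e↦v.
  (∀e ¬Q(e,e)) ∧ (∀x T(x,x)) ∧ (∃b T(b,b)) ∧ (∃v ¬T(v,v))
Finally move all quantifiers to the prefix:
  ∀e ∀x ∃b ∃v (¬Q(e,e) ∧ T(x,x) ∧ T(b,b) ∧ ¬T(v,v))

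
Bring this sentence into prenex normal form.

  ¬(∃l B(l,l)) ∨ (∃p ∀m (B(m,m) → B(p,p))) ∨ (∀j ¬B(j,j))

∀l ∃p ∀m ∀j (¬B(l,l) ∨ ¬B(m,m) ∨ B(p,p) ∨ ¬B(j,j))

Rewrite implications/biconditionals: A → B as ¬A ∨ B.
  ¬(∃l B(l,l)) ∨ (∃p ∀m (¬B(m,m) ∨ B(p,p))) ∨ (∀j ¬B(j,j))
Drive negations inward (¬∀x A ≡ ∃x ¬A, ¬∃x A ≡ ∀x ¬A, De Morgan for ∧/∨):
  (∀l ¬B(l,l)) ∨ (∃p ∀m (¬B(m,m) ∨ B(p,p))) ∨ (∀j ¬B(j,j))
All bound variables are already distinct, so no renaming is needed.
Extract every quantifier outward, since the variables are now distinct and don't occur free across branches:
  ∀l ∃p ∀m ∀j (¬B(l,l) ∨ ¬B(m,m) ∨ B(p,p) ∨ ¬B(j,j))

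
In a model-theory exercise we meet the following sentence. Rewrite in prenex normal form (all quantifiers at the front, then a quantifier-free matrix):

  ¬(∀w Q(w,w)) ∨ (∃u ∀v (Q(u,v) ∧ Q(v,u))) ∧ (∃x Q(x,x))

Drive negations inward (¬∀x A ≡ ∃x ¬A, ¬∃x A ≡ ∀x ¬A, De Morgan for ∧/∨):
  (∃w ¬Q(w,w)) ∨ (∃u ∀v (Q(u,v) ∧ Q(v,u))) ∧ (∃x Q(x,x))
All bound variables are already distinct, so no renaming is needed.
Finally move all quantifiers to the prefix:
  ∃w ∃u ∀v ∃x (¬Q(w,w) ∨ Q(u,v) ∧ Q(v,u) ∧ Q(x,x))

∃w ∃u ∀v ∃x (¬Q(w,w) ∨ Q(u,v) ∧ Q(v,u) ∧ Q(x,x))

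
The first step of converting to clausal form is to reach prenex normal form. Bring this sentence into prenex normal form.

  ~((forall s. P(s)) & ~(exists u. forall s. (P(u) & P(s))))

Push ¬ through the quantifiers and connectives to reach negation normal form:
  (exists s. ~P(s)) | (exists u. forall s. (P(u) & P(s)))
Rename bound variables to avoid capture: s↦a.
  (exists s. ~P(s)) | (exists u. forall a. (P(u) & P(a)))
Extract every quantifier outward, since the variables are now distinct and don't occur free across branches:
  exists s. exists u. forall a. (~P(s) | P(u) & P(a))

exists s. exists u. forall a. (~P(s) | P(u) & P(a))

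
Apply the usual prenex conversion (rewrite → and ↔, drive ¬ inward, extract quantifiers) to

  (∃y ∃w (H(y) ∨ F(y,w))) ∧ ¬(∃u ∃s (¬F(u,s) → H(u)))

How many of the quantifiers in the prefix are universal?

Rewrite implications/biconditionals: A → B as ¬A ∨ B.
  (∃y ∃w (H(y) ∨ F(y,w))) ∧ ¬(∃u ∃s (¬¬F(u,s) ∨ H(u)))
Drive negations inward (¬∀x A ≡ ∃x ¬A, ¬∃x A ≡ ∀x ¬A, De Morgan for ∧/∨):
  (∃y ∃w (H(y) ∨ F(y,w))) ∧ (∀u ∀s (¬F(u,s) ∧ ¬H(u)))
All bound variables are already distinct, so no renaming is needed.
Finally move all quantifiers to the prefix:
  ∃y ∃w ∀u ∀s ((H(y) ∨ F(y,w)) ∧ ¬F(u,s) ∧ ¬H(u))
The prefix is ∃y ∃w ∀u ∀s: 2 universal, 2 existential.

2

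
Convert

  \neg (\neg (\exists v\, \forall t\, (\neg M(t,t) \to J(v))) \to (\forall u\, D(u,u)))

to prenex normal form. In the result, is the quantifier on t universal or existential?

Rewrite implications/biconditionals: A → B as ¬A ∨ B.
  \neg (\neg \neg (\exists v\, \forall t\, (\neg \neg M(t,t) \lor J(v))) \lor (\forall u\, D(u,u)))
Drive negations inward (¬∀x A ≡ ∃x ¬A, ¬∃x A ≡ ∀x ¬A, De Morgan for ∧/∨):
  (\forall v\, \exists t\, (\neg M(t,t) \land \neg J(v))) \land (\exists u\, \neg D(u,u))
All bound variables are already distinct, so no renaming is needed.
Pull the quantifiers to the front (each side's bound variable is not free in the other side):
  \forall v\, \exists t\, \exists u\, (\neg M(t,t) \land \neg J(v) \land \neg D(u,u))
The quantifier \forall t sits under an odd number of negations (counting the antecedent side of each →), so it flips to \exists t.

existential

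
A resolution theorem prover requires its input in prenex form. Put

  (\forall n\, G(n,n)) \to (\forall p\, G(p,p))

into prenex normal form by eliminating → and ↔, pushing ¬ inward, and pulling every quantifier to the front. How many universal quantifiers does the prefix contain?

Rewrite implications/biconditionals: A → B as ¬A ∨ B.
  \neg (\forall n\, G(n,n)) \lor (\forall p\, G(p,p))
Drive negations inward (¬∀x A ≡ ∃x ¬A, ¬∃x A ≡ ∀x ¬A, De Morgan for ∧/∨):
  (\exists n\, \neg G(n,n)) \lor (\forall p\, G(p,p))
All bound variables are already distinct, so no renaming is needed.
Finally move all quantifiers to the prefix:
  \exists n\, \forall p\, (\neg G(n,n) \lor G(p,p))
The prefix is \exists n \forall p: 1 universal, 1 existential.

1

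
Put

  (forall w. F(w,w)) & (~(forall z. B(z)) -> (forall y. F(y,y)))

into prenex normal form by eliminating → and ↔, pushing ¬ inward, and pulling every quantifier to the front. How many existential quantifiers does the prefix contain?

0

Rewrite implications/biconditionals: A → B as ¬A ∨ B.
  (forall w. F(w,w)) & (~~(forall z. B(z)) | (forall y. F(y,y)))
Drive negations inward (¬∀x A ≡ ∃x ¬A, ¬∃x A ≡ ∀x ¬A, De Morgan for ∧/∨):
  (forall w. F(w,w)) & ((forall z. B(z)) | (forall y. F(y,y)))
Extract every quantifier outward, since the variables are now distinct and don't occur free across branches:
  forall w. forall z. forall y. (F(w,w) & (B(z) | F(y,y)))
The prefix is forall w forall z forall y: 3 universal, 0 existential.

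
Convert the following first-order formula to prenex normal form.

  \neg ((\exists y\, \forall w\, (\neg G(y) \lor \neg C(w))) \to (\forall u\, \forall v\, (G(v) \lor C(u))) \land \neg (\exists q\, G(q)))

Rewrite implications/biconditionals: A → B as ¬A ∨ B.
  \neg (\neg (\exists y\, \forall w\, (\neg G(y) \lor \neg C(w))) \lor (\forall u\, \forall v\, (G(v) \lor C(u))) \land \neg (\exists q\, G(q)))
Drive negations inward (¬∀x A ≡ ∃x ¬A, ¬∃x A ≡ ∀x ¬A, De Morgan for ∧/∨):
  (\exists y\, \forall w\, (\neg G(y) \lor \neg C(w))) \land ((\exists u\, \exists v\, (\neg G(v) \land \neg C(u))) \lor (\exists q\, G(q)))
All bound variables are already distinct, so no renaming is needed.
Finally move all quantifiers to the prefix:
  \exists y\, \forall w\, \exists u\, \exists v\, \exists q\, ((\neg G(y) \lor \neg C(w)) \land (\neg G(v) \land \neg C(u) \lor G(q)))

\exists y\, \forall w\, \exists u\, \exists v\, \exists q\, ((\neg G(y) \lor \neg C(w)) \land (\neg G(v) \land \neg C(u) \lor G(q)))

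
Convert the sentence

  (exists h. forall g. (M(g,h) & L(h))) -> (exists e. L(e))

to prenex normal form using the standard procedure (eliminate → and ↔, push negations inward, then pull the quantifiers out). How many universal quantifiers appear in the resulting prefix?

First replace A → B with ¬A ∨ B.
  ~(exists h. forall g. (M(g,h) & L(h))) | (exists e. L(e))
Push ¬ through the quantifiers and connectives to reach negation normal form:
  (forall h. exists g. (~M(g,h) | ~L(h))) | (exists e. L(e))
Finally move all quantifiers to the prefix:
  forall h. exists g. exists e. (~M(g,h) | ~L(h) | L(e))
The prefix is forall h exists g exists e: 1 universal, 2 existential.

1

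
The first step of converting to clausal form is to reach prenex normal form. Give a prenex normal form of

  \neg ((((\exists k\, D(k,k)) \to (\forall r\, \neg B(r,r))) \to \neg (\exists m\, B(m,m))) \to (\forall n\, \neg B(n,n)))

\exists k\, \exists r\, \forall m\, \exists n\, ((D(k,k) \land B(r,r) \lor \neg B(m,m)) \land B(n,n))

Eliminate → and ↔ using ¬ and ∨.
  \neg (\neg (\neg (\neg (\exists k\, D(k,k)) \lor (\forall r\, \neg B(r,r))) \lor \neg (\exists m\, B(m,m))) \lor (\forall n\, \neg B(n,n)))
Push ¬ through the quantifiers and connectives to reach negation normal form:
  ((\exists k\, D(k,k)) \land (\exists r\, B(r,r)) \lor (\forall m\, \neg B(m,m))) \land (\exists n\, B(n,n))
All bound variables are already distinct, so no renaming is needed.
Pull the quantifiers to the front (each side's bound variable is not free in the other side):
  \exists k\, \exists r\, \forall m\, \exists n\, ((D(k,k) \land B(r,r) \lor \neg B(m,m)) \land B(n,n))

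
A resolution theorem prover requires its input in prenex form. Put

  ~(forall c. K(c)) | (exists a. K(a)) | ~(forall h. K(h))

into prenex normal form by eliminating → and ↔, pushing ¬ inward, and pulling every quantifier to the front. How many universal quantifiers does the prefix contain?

0

Move each ¬ inward, flipping quantifiers it crosses:
  (exists c. ~K(c)) | (exists a. K(a)) | (exists h. ~K(h))
Pull the quantifiers to the front (each side's bound variable is not free in the other side):
  exists c. exists a. exists h. (~K(c) | K(a) | ~K(h))
The prefix is exists c exists a exists h: 0 universal, 3 existential.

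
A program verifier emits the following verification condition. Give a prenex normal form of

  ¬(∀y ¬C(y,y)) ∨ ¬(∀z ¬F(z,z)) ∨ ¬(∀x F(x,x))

∃y ∃z ∃x (C(y,y) ∨ F(z,z) ∨ ¬F(x,x))

Move each ¬ inward, flipping quantifiers it crosses:
  (∃y C(y,y)) ∨ (∃z F(z,z)) ∨ (∃x ¬F(x,x))
All bound variables are already distinct, so no renaming is needed.
Pull the quantifiers to the front (each side's bound variable is not free in the other side):
  ∃y ∃z ∃x (C(y,y) ∨ F(z,z) ∨ ¬F(x,x))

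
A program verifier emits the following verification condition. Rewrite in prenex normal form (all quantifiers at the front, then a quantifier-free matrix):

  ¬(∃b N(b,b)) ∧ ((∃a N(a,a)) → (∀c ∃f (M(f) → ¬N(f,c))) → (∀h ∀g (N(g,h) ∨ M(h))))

Eliminate → and ↔ using ¬ and ∨.
  ¬(∃b N(b,b)) ∧ (¬(∃a N(a,a)) ∨ ¬(∀c ∃f (¬M(f) ∨ ¬N(f,c))) ∨ (∀h ∀g (N(g,h) ∨ M(h))))
Drive negations inward (¬∀x A ≡ ∃x ¬A, ¬∃x A ≡ ∀x ¬A, De Morgan for ∧/∨):
  (∀b ¬N(b,b)) ∧ ((∀a ¬N(a,a)) ∨ (∃c ∀f (M(f) ∧ N(f,c))) ∨ (∀h ∀g (N(g,h) ∨ M(h))))
All bound variables are already distinct, so no renaming is needed.
Finally move all quantifiers to the prefix:
  ∀b ∀a ∃c ∀f ∀h ∀g (¬N(b,b) ∧ (¬N(a,a) ∨ M(f) ∧ N(f,c) ∨ N(g,h) ∨ M(h)))

∀b ∀a ∃c ∀f ∀h ∀g (¬N(b,b) ∧ (¬N(a,a) ∨ M(f) ∧ N(f,c) ∨ N(g,h) ∨ M(h)))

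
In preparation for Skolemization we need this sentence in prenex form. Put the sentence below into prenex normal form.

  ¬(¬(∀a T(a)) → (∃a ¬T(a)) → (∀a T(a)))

∃a ∃w ∃y1 (¬T(a) ∧ ¬T(w) ∧ ¬T(y1))

Eliminate → and ↔ using ¬ and ∨.
  ¬(¬¬(∀a T(a)) ∨ ¬(∃a ¬T(a)) ∨ (∀a T(a)))
Move each ¬ inward, flipping quantifiers it crosses:
  (∃a ¬T(a)) ∧ (∃a ¬T(a)) ∧ (∃a ¬T(a))
Rename bound variables to avoid capture: a↦w, a↦y1.
  (∃a ¬T(a)) ∧ (∃w ¬T(w)) ∧ (∃y1 ¬T(y1))
Pull the quantifiers to the front (each side's bound variable is not free in the other side):
  ∃a ∃w ∃y1 (¬T(a) ∧ ¬T(w) ∧ ¬T(y1))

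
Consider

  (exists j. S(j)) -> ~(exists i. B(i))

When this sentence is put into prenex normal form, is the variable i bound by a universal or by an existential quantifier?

First replace A → B with ¬A ∨ B.
  ~(exists j. S(j)) | ~(exists i. B(i))
Push ¬ through the quantifiers and connectives to reach negation normal form:
  (forall j. ~S(j)) | (forall i. ~B(i))
Extract every quantifier outward, since the variables are now distinct and don't occur free across branches:
  forall j. forall i. (~S(j) | ~B(i))
The quantifier exists i sits under an odd number of negations (counting the antecedent side of each →), so it flips to forall i.

universal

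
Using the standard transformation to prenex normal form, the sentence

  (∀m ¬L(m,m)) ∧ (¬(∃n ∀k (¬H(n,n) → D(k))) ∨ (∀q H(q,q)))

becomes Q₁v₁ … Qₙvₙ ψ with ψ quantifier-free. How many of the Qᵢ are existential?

1

Rewrite implications/biconditionals: A → B as ¬A ∨ B.
  (∀m ¬L(m,m)) ∧ (¬(∃n ∀k (¬¬H(n,n) ∨ D(k))) ∨ (∀q H(q,q)))
Drive negations inward (¬∀x A ≡ ∃x ¬A, ¬∃x A ≡ ∀x ¬A, De Morgan for ∧/∨):
  (∀m ¬L(m,m)) ∧ ((∀n ∃k (¬H(n,n) ∧ ¬D(k))) ∨ (∀q H(q,q)))
All bound variables are already distinct, so no renaming is needed.
Extract every quantifier outward, since the variables are now distinct and don't occur free across branches:
  ∀m ∀n ∃k ∀q (¬L(m,m) ∧ (¬H(n,n) ∧ ¬D(k) ∨ H(q,q)))
The prefix is ∀m ∀n ∃k ∀q: 3 universal, 1 existential.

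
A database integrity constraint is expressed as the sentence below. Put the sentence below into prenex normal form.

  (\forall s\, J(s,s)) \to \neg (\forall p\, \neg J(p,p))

\exists s\, \exists p\, (\neg J(s,s) \lor J(p,p))

Rewrite implications/biconditionals: A → B as ¬A ∨ B.
  \neg (\forall s\, J(s,s)) \lor \neg (\forall p\, \neg J(p,p))
Drive negations inward (¬∀x A ≡ ∃x ¬A, ¬∃x A ≡ ∀x ¬A, De Morgan for ∧/∨):
  (\exists s\, \neg J(s,s)) \lor (\exists p\, J(p,p))
Extract every quantifier outward, since the variables are now distinct and don't occur free across branches:
  \exists s\, \exists p\, (\neg J(s,s) \lor J(p,p))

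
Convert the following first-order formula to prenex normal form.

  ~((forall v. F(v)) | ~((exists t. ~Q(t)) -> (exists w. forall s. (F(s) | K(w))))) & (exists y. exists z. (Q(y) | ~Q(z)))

exists v. forall t. exists w. forall s. exists y. exists z. (~F(v) & (Q(t) | F(s) | K(w)) & (Q(y) | ~Q(z)))

Eliminate → and ↔ using ¬ and ∨.
  ~((forall v. F(v)) | ~(~(exists t. ~Q(t)) | (exists w. forall s. (F(s) | K(w))))) & (exists y. exists z. (Q(y) | ~Q(z)))
Move each ¬ inward, flipping quantifiers it crosses:
  (exists v. ~F(v)) & ((forall t. Q(t)) | (exists w. forall s. (F(s) | K(w)))) & (exists y. exists z. (Q(y) | ~Q(z)))
All bound variables are already distinct, so no renaming is needed.
Pull the quantifiers to the front (each side's bound variable is not free in the other side):
  exists v. forall t. exists w. forall s. exists y. exists z. (~F(v) & (Q(t) | F(s) | K(w)) & (Q(y) | ~Q(z)))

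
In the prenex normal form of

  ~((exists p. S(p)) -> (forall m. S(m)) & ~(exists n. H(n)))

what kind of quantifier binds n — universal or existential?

existential

Rewrite implications/biconditionals: A → B as ¬A ∨ B.
  ~(~(exists p. S(p)) | (forall m. S(m)) & ~(exists n. H(n)))
Drive negations inward (¬∀x A ≡ ∃x ¬A, ¬∃x A ≡ ∀x ¬A, De Morgan for ∧/∨):
  (exists p. S(p)) & ((exists m. ~S(m)) | (exists n. H(n)))
Pull the quantifiers to the front (each side's bound variable is not free in the other side):
  exists p. exists m. exists n. (S(p) & (~S(m) | H(n)))
The quantifier exists n sits under an even number of negations (counting the antecedent side of each →), so it remains existential.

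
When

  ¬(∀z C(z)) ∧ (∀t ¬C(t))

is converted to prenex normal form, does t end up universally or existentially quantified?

Move each ¬ inward, flipping quantifiers it crosses:
  (∃z ¬C(z)) ∧ (∀t ¬C(t))
All bound variables are already distinct, so no renaming is needed.
Finally move all quantifiers to the prefix:
  ∃z ∀t (¬C(z) ∧ ¬C(t))
The quantifier ∀t sits under an even number of negations, so it remains universal.

universal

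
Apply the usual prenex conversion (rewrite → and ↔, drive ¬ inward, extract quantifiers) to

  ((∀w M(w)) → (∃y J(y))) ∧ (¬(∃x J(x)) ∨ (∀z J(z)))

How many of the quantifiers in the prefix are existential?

2

First replace A → B with ¬A ∨ B.
  (¬(∀w M(w)) ∨ (∃y J(y))) ∧ (¬(∃x J(x)) ∨ (∀z J(z)))
Drive negations inward (¬∀x A ≡ ∃x ¬A, ¬∃x A ≡ ∀x ¬A, De Morgan for ∧/∨):
  ((∃w ¬M(w)) ∨ (∃y J(y))) ∧ ((∀x ¬J(x)) ∨ (∀z J(z)))
All bound variables are already distinct, so no renaming is needed.
Finally move all quantifiers to the prefix:
  ∃w ∃y ∀x ∀z ((¬M(w) ∨ J(y)) ∧ (¬J(x) ∨ J(z)))
The prefix is ∃w ∃y ∀x ∀z: 2 universal, 2 existential.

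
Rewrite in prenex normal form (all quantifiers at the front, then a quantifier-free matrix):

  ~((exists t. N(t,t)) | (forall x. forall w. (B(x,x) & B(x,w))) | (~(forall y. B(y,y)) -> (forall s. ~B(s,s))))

forall t. exists x. exists w. exists y. exists s. (~N(t,t) & (~B(x,x) | ~B(x,w)) & ~B(y,y) & B(s,s))

Rewrite implications/biconditionals: A → B as ¬A ∨ B.
  ~((exists t. N(t,t)) | (forall x. forall w. (B(x,x) & B(x,w))) | ~~(forall y. B(y,y)) | (forall s. ~B(s,s)))
Push ¬ through the quantifiers and connectives to reach negation normal form:
  (forall t. ~N(t,t)) & (exists x. exists w. (~B(x,x) | ~B(x,w))) & (exists y. ~B(y,y)) & (exists s. B(s,s))
Extract every quantifier outward, since the variables are now distinct and don't occur free across branches:
  forall t. exists x. exists w. exists y. exists s. (~N(t,t) & (~B(x,x) | ~B(x,w)) & ~B(y,y) & B(s,s))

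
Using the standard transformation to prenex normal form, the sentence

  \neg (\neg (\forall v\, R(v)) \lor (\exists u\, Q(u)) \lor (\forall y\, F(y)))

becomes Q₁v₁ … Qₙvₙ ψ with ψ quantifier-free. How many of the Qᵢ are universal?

2

Move each ¬ inward, flipping quantifiers it crosses:
  (\forall v\, R(v)) \land (\forall u\, \neg Q(u)) \land (\exists y\, \neg F(y))
All bound variables are already distinct, so no renaming is needed.
Extract every quantifier outward, since the variables are now distinct and don't occur free across branches:
  \forall v\, \forall u\, \exists y\, (R(v) \land \neg Q(u) \land \neg F(y))
The prefix is \forall v \forall u \exists y: 2 universal, 1 existential.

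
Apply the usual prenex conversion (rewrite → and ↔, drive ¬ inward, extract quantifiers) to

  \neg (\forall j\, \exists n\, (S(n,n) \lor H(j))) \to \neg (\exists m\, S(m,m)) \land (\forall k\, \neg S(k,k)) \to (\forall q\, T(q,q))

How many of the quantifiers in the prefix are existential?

Eliminate → and ↔ using ¬ and ∨.
  \neg \neg (\forall j\, \exists n\, (S(n,n) \lor H(j))) \lor \neg (\neg (\exists m\, S(m,m)) \land (\forall k\, \neg S(k,k))) \lor (\forall q\, T(q,q))
Move each ¬ inward, flipping quantifiers it crosses:
  (\forall j\, \exists n\, (S(n,n) \lor H(j))) \lor (\exists m\, S(m,m)) \lor (\exists k\, S(k,k)) \lor (\forall q\, T(q,q))
All bound variables are already distinct, so no renaming is needed.
Extract every quantifier outward, since the variables are now distinct and don't occur free across branches:
  \forall j\, \exists n\, \exists m\, \exists k\, \forall q\, (S(n,n) \lor H(j) \lor S(m,m) \lor S(k,k) \lor T(q,q))
The prefix is \forall j \exists n \exists m \exists k \forall q: 2 universal, 3 existential.

3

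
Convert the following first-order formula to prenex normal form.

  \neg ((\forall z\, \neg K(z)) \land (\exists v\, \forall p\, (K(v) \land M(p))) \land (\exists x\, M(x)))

\exists z\, \forall v\, \exists p\, \forall x\, (K(z) \lor \neg K(v) \lor \neg M(p) \lor \neg M(x))

Push ¬ through the quantifiers and connectives to reach negation normal form:
  (\exists z\, K(z)) \lor (\forall v\, \exists p\, (\neg K(v) \lor \neg M(p))) \lor (\forall x\, \neg M(x))
Finally move all quantifiers to the prefix:
  \exists z\, \forall v\, \exists p\, \forall x\, (K(z) \lor \neg K(v) \lor \neg M(p) \lor \neg M(x))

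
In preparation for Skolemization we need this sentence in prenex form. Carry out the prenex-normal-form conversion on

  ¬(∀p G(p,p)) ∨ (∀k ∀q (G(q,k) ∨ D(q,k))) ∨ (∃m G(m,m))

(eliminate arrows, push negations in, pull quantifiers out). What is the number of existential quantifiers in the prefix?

2

Drive negations inward (¬∀x A ≡ ∃x ¬A, ¬∃x A ≡ ∀x ¬A, De Morgan for ∧/∨):
  (∃p ¬G(p,p)) ∨ (∀k ∀q (G(q,k) ∨ D(q,k))) ∨ (∃m G(m,m))
Finally move all quantifiers to the prefix:
  ∃p ∀k ∀q ∃m (¬G(p,p) ∨ G(q,k) ∨ D(q,k) ∨ G(m,m))
The prefix is ∃p ∀k ∀q ∃m: 2 universal, 2 existential.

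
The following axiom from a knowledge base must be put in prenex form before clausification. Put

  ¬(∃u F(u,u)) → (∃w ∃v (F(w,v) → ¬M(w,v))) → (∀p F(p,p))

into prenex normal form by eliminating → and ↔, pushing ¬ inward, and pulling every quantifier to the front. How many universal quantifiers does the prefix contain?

3

Rewrite implications/biconditionals: A → B as ¬A ∨ B.
  ¬¬(∃u F(u,u)) ∨ ¬(∃w ∃v (¬F(w,v) ∨ ¬M(w,v))) ∨ (∀p F(p,p))
Push ¬ through the quantifiers and connectives to reach negation normal form:
  (∃u F(u,u)) ∨ (∀w ∀v (F(w,v) ∧ M(w,v))) ∨ (∀p F(p,p))
All bound variables are already distinct, so no renaming is needed.
Extract every quantifier outward, since the variables are now distinct and don't occur free across branches:
  ∃u ∀w ∀v ∀p (F(u,u) ∨ F(w,v) ∧ M(w,v) ∨ F(p,p))
The prefix is ∃u ∀w ∀v ∀p: 3 universal, 1 existential.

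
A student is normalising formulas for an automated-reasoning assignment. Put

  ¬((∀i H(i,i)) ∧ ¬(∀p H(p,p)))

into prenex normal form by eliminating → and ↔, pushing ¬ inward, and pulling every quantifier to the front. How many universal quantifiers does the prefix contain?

1

Move each ¬ inward, flipping quantifiers it crosses:
  (∃i ¬H(i,i)) ∨ (∀p H(p,p))
All bound variables are already distinct, so no renaming is needed.
Finally move all quantifiers to the prefix:
  ∃i ∀p (¬H(i,i) ∨ H(p,p))
The prefix is ∃i ∀p: 1 universal, 1 existential.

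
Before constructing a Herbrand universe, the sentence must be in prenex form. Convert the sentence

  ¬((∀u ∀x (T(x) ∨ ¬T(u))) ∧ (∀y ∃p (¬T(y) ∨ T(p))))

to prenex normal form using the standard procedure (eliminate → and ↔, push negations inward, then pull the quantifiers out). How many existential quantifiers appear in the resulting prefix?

3

Drive negations inward (¬∀x A ≡ ∃x ¬A, ¬∃x A ≡ ∀x ¬A, De Morgan for ∧/∨):
  (∃u ∃x (¬T(x) ∧ T(u))) ∨ (∃y ∀p (T(y) ∧ ¬T(p)))
Finally move all quantifiers to the prefix:
  ∃u ∃x ∃y ∀p (¬T(x) ∧ T(u) ∨ T(y) ∧ ¬T(p))
The prefix is ∃u ∃x ∃y ∀p: 1 universal, 3 existential.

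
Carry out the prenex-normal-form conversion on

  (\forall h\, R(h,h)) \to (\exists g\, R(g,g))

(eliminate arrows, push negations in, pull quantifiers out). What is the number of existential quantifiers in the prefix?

Rewrite implications/biconditionals: A → B as ¬A ∨ B.
  \neg (\forall h\, R(h,h)) \lor (\exists g\, R(g,g))
Push ¬ through the quantifiers and connectives to reach negation normal form:
  (\exists h\, \neg R(h,h)) \lor (\exists g\, R(g,g))
Extract every quantifier outward, since the variables are now distinct and don't occur free across branches:
  \exists h\, \exists g\, (\neg R(h,h) \lor R(g,g))
The prefix is \exists h \exists g: 0 universal, 2 existential.

2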